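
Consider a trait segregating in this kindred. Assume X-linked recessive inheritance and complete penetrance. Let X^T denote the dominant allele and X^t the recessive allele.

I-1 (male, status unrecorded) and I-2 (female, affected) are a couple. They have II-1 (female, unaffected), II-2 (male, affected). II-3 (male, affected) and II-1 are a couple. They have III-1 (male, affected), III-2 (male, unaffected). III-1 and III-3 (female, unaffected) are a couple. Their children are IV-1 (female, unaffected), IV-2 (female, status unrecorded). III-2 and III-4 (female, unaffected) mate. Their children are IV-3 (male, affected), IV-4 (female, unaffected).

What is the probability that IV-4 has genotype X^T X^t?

III-2 is unaffected, so III-2 is X^T Y.
III-4 is unaffected so carries T and passed t to IV-3 (X^t Y), so III-4 is X^T X^t.
Their cross gives offspring ratios 1/2 X^T X^T : 1/2 X^T X^t. Conditioning on IV-4 being unaffected, P(X^T X^t) = 1/2 / 1 = 1/2.

1/2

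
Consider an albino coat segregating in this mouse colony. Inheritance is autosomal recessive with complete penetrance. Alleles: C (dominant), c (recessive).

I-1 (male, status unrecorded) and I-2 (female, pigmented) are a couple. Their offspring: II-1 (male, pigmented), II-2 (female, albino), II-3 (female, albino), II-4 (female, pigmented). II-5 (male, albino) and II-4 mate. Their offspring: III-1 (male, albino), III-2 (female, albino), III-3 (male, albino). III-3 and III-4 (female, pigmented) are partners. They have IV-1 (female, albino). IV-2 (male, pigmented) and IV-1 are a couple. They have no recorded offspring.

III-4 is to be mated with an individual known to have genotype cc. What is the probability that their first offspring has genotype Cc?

1/2

III-4 is pigmented so carries C and passed c to IV-1 (cc), so III-4 is Cc.
The cross gives 1/2 Cc : 1/2 cc, so P(offspring has genotype Cc) = 1/2.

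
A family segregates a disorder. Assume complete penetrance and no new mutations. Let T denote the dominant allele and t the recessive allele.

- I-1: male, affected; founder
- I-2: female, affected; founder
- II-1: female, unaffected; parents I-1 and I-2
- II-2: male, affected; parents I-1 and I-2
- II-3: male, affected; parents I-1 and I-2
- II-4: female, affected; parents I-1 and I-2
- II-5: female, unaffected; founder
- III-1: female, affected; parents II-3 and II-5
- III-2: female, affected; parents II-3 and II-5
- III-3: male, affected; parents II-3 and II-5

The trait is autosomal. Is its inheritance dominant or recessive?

dominant

I-1 and I-2 are both affected yet have an unaffected child II-1. Under a recessive model two affected parents are homozygous and every child would be affected, so the trait cannot be recessive.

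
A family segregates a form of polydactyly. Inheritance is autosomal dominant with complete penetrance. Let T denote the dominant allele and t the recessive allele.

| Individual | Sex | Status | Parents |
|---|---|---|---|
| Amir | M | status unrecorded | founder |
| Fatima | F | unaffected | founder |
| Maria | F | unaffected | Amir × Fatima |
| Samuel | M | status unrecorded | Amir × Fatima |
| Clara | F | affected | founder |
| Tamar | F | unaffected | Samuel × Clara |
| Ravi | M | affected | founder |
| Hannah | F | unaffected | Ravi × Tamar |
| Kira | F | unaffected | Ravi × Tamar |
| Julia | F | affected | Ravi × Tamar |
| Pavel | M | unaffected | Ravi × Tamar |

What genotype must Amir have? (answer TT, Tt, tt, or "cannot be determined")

cannot be determined

Amir's phenotype is unrecorded, and no parent or child forces a single allele at both positions; consistent genotype assignments exist with Amir as Tt or tt.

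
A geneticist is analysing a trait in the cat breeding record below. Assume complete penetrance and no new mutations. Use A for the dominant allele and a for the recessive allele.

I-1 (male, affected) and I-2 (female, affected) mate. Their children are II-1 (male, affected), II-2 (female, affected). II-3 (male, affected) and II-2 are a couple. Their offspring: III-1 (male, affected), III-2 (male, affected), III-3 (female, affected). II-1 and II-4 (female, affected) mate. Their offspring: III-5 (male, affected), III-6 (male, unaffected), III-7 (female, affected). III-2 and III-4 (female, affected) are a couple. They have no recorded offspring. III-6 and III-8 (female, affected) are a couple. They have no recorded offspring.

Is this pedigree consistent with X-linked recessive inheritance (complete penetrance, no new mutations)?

Under X-linked recessive, III-6 (unaffected, male) cannot arise from II-1 (affected) × II-4 (affected).

No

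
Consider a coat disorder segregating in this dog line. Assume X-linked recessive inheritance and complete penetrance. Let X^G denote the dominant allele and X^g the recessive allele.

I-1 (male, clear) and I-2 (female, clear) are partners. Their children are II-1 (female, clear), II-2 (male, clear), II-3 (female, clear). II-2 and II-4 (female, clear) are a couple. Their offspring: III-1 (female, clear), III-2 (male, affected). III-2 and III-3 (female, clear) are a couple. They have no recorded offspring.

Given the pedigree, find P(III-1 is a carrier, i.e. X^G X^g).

II-2 is clear, so II-2 is X^G Y.
II-4 is clear so carries G and passed g to III-2 (X^g Y), so II-4 is X^G X^g.
Their cross gives offspring ratios 1/2 X^G X^G : 1/2 X^G X^g. Conditioning on III-1 being clear, P(X^G X^g) = 1/2 / 1 = 1/2.

1/2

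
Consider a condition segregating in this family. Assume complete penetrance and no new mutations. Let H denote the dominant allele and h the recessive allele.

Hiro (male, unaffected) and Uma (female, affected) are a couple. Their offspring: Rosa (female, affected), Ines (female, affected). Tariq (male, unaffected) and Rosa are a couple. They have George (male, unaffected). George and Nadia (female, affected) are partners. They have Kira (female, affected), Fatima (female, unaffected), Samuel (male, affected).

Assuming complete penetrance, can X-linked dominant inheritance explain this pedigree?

A consistent assignment under X-linked dominant exists: Hiro X^h Y, Uma X^H X^H, Rosa X^H X^h, Ines X^H X^h, Tariq X^h Y, George X^h Y, Nadia X^H X^h, Kira X^H X^h, Fatima X^h X^h, Samuel X^H Y.
In this assignment every recorded phenotype matches its genotype and every non-founder's genotype is obtainable from its parents' genotypes, so the pedigree is consistent.

Yes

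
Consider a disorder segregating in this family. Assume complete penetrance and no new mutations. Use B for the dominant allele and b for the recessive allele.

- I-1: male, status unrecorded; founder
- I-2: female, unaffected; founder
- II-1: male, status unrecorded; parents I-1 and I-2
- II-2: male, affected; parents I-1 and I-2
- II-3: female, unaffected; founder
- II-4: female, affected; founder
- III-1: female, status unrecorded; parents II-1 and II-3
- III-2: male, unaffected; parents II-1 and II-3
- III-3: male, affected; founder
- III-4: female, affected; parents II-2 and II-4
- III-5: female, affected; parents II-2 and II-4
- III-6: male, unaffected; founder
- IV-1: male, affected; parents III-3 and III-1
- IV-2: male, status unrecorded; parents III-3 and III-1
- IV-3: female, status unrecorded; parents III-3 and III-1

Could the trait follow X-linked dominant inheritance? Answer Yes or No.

Under X-linked dominant, II-2 (affected, male) cannot arise from I-1 (unrecorded) × I-2 (unaffected).

No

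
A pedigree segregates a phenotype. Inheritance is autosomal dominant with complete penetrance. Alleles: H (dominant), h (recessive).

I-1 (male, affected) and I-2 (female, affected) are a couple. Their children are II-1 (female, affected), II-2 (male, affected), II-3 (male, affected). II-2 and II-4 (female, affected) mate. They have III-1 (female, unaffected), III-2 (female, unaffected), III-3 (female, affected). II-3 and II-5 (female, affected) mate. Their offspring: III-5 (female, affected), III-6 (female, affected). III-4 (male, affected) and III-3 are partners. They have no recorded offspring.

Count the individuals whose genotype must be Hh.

Obligate heterozygotes: II-2 is affected so carries H and passed h to III-1 (hh), so II-2 is Hh; II-4 is affected so carries H and passed h to III-1 (hh), so II-4 is Hh.
Every other individual is either homozygous by phenotype or has at least one consistent homozygous assignment, so the count is 2.

2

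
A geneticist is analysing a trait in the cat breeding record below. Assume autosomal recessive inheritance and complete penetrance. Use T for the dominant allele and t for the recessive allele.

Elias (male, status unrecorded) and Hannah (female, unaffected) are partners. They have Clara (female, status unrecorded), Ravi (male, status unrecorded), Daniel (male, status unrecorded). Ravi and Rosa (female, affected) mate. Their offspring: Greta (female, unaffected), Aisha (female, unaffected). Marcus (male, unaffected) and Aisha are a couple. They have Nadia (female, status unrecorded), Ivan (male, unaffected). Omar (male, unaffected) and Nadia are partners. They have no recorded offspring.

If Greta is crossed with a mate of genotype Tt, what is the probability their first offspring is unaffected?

Greta is unaffected so carries T and received t from Rosa (tt), so Greta is Tt.
The cross gives 1/4 TT : 1/2 Tt : 1/4 tt, so P(offspring is unaffected) = 3/4.

3/4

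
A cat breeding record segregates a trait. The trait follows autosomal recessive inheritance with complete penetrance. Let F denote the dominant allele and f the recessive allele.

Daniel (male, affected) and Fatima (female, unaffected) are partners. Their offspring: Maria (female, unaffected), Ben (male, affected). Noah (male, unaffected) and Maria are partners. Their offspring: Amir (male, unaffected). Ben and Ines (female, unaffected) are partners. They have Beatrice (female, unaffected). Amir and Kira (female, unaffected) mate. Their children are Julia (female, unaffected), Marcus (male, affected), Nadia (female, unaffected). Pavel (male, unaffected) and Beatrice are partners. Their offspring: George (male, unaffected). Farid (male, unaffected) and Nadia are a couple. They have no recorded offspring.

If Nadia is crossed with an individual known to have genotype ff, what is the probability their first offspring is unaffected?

2/3

Amir is unaffected so carries F and passed f to Marcus (ff), so Amir is Ff.
Kira is unaffected so carries F and passed f to Marcus (ff), so Kira is Ff.
Nadia is an unaffected offspring of Amir (Ff) × Kira (Ff), whose cross gives 1/4 FF : 1/2 Ff : 1/4 ff; conditioning on being unaffected, Nadia is FF with probability 1/3, Ff with probability 2/3.
Summing over parental genotype combinations, P(offspring is unaffected) = 1/3·1 + 2/3·1/2 = 2/3.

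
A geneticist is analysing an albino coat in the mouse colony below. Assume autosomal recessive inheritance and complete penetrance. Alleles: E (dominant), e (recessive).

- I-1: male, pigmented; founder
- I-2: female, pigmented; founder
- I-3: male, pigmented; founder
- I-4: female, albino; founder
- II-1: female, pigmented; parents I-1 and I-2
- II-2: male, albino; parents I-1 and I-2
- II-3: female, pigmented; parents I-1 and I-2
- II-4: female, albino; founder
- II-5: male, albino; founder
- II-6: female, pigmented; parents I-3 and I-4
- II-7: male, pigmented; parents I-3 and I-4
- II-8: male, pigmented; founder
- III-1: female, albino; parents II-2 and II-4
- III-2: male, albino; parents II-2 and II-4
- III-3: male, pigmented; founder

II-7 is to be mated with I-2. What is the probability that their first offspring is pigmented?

3/4

II-7 is pigmented so carries E and received e from I-4 (ee), so II-7 is Ee.
I-2 is pigmented so carries E and passed e to II-2 (ee), so I-2 is Ee.
The cross gives 1/4 EE : 1/2 Ee : 1/4 ee, so P(offspring is pigmented) = 3/4.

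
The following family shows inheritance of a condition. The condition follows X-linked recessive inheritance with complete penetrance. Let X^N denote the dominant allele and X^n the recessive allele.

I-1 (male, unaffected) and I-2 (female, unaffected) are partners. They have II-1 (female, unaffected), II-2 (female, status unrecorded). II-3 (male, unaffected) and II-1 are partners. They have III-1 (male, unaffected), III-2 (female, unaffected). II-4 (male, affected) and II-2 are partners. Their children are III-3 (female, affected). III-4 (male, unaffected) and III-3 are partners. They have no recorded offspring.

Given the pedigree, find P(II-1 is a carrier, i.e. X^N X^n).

I-1 is unaffected, so I-1 is X^N Y.
I-2 is unaffected so carries N and passed n to II-2 (X^N X^n, whose N came from I-1), so I-2 is X^N X^n.
Their cross gives offspring ratios 1/2 X^N X^N : 1/2 X^N X^n. Conditioning on II-1 being unaffected, P(X^N X^n) = 1/2 / 1 = 1/2 before taking II-1's own offspring into account.
II-3 is unaffected, so II-3 is X^N Y.
Now use II-1's offspring. Probability of each recorded status — unaffected son III-1: 1/2 if II-1 is X^N X^n, 1 if X^N X^N. (III-2: equally likely either way, so uninformative.)
Bayes: P(X^N X^n) = 1/2·1/2 / (1/2·1/2 + 1/2·1) = 1/3.

1/3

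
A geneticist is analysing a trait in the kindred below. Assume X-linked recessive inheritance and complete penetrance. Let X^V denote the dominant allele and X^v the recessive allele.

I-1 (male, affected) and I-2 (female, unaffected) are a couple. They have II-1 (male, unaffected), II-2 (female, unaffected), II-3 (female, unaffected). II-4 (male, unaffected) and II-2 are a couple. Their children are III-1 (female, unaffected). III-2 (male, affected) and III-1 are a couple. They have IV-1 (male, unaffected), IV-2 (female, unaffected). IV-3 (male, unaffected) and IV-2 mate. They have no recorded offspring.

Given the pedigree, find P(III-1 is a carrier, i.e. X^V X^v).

1/5

II-4 is unaffected, so II-4 is X^V Y.
II-2 is unaffected so carries V and received v from I-1 (X^v Y), so II-2 is X^V X^v.
Their cross gives offspring ratios 1/2 X^V X^V : 1/2 X^V X^v. Conditioning on III-1 being unaffected, P(X^V X^v) = 1/2 / 1 = 1/2 before taking III-1's own offspring into account.
III-2 is affected, so III-2 is X^v Y.
Now use III-1's offspring. Probability of each recorded status — unaffected son IV-1: 1/2 if III-1 is X^V X^v, 1 if X^V X^V; unaffected daughter IV-2: 1/2 if III-1 is X^V X^v, 1 if X^V X^V.
Bayes: P(X^V X^v) = 1/2·1/4 / (1/2·1/4 + 1/2·1) = 1/5.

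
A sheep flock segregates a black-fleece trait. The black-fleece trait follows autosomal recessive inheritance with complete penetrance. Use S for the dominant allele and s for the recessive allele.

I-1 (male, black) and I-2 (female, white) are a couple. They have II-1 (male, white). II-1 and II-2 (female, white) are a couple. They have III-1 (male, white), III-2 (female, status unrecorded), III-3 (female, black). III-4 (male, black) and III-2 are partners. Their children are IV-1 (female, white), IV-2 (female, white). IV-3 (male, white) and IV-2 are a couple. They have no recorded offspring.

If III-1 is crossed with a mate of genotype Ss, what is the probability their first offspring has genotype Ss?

1/2

II-1 is white so carries S and received s from I-1 (ss), so II-1 is Ss.
II-2 is white so carries S and passed s to III-3 (ss), so II-2 is Ss.
III-1 is a white offspring of II-1 (Ss) × II-2 (Ss), whose cross gives 1/4 SS : 1/2 Ss : 1/4 ss; conditioning on being white, III-1 is SS with probability 1/3, Ss with probability 2/3.
Summing over parental genotype combinations, P(offspring has genotype Ss) = 1/3·1/2 + 2/3·1/2 = 1/2.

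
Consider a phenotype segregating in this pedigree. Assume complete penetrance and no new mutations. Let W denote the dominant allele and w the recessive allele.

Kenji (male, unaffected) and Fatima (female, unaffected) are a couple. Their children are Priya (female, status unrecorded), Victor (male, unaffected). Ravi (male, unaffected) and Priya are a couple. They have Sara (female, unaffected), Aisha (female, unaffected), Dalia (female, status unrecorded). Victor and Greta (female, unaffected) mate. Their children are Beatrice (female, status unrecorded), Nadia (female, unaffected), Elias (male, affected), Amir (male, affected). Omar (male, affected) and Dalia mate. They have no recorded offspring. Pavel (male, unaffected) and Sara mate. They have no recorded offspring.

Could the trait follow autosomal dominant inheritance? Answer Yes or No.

No

Under autosomal dominant, Elias (affected, male) cannot arise from Victor (unaffected) × Greta (unaffected).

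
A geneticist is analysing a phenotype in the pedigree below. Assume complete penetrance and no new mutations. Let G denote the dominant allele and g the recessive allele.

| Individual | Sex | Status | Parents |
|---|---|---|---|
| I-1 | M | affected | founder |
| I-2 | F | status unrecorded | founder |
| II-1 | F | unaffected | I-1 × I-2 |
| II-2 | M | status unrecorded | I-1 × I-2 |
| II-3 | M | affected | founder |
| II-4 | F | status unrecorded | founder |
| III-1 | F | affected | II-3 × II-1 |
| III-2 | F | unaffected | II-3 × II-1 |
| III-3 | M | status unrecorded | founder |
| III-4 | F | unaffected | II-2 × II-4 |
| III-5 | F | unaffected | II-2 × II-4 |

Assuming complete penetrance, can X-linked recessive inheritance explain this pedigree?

Yes

A consistent assignment under X-linked recessive exists: I-1 X^g Y, I-2 X^G X^G, II-1 X^G X^g, II-2 X^G Y, II-3 X^g Y, II-4 X^G X^G, III-1 X^g X^g, III-2 X^G X^g, III-3 X^G Y, III-4 X^G X^G, III-5 X^G X^G.
In this assignment every recorded phenotype matches its genotype and every non-founder's genotype is obtainable from its parents' genotypes, so the pedigree is consistent.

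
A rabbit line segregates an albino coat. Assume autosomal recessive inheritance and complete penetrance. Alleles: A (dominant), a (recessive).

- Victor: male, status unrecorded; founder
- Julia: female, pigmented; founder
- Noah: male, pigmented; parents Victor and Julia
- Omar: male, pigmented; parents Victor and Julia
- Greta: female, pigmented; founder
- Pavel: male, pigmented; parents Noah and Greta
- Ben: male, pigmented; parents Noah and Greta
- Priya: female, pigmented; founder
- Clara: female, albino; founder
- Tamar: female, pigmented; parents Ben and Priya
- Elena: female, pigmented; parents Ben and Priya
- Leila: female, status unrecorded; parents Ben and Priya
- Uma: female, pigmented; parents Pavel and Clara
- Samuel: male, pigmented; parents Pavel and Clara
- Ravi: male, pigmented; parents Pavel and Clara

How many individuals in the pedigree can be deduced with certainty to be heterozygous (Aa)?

3

Obligate heterozygotes: Uma is pigmented so carries A and received a from Clara (aa), so Uma is Aa; Samuel is pigmented so carries A and received a from Clara (aa), so Samuel is Aa; Ravi is pigmented so carries A and received a from Clara (aa), so Ravi is Aa.
Every other individual is either homozygous by phenotype or has at least one consistent homozygous assignment, so the count is 3.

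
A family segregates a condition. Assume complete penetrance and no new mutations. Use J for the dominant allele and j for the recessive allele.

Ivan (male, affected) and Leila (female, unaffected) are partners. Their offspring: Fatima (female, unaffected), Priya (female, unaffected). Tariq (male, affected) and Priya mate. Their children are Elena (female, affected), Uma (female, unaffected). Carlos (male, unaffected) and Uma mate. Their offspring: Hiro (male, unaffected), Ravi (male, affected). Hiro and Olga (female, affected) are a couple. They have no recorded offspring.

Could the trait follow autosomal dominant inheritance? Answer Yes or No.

No

Under autosomal dominant, Ravi (affected, male) cannot arise from Carlos (unaffected) × Uma (unaffected).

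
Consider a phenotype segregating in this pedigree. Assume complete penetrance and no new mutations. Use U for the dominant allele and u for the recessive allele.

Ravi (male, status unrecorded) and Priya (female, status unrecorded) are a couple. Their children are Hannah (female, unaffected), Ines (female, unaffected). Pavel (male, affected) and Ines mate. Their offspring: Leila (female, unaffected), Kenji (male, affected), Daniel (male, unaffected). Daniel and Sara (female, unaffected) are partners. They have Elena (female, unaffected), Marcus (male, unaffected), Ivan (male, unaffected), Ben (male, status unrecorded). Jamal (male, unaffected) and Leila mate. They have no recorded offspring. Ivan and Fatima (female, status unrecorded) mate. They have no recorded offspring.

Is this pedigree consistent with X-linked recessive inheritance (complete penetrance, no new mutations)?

A consistent assignment under X-linked recessive exists: Ravi X^U Y, Priya X^U X^u, Hannah X^U X^U, Ines X^U X^u, Pavel X^u Y, Leila X^U X^u, Kenji X^u Y, Daniel X^U Y, Sara X^U X^U, Jamal X^U Y, Elena X^U X^U, Marcus X^U Y, Ivan X^U Y, Ben X^U Y, Fatima X^U X^U.
In this assignment every recorded phenotype matches its genotype and every non-founder's genotype is obtainable from its parents' genotypes, so the pedigree is consistent.

Yes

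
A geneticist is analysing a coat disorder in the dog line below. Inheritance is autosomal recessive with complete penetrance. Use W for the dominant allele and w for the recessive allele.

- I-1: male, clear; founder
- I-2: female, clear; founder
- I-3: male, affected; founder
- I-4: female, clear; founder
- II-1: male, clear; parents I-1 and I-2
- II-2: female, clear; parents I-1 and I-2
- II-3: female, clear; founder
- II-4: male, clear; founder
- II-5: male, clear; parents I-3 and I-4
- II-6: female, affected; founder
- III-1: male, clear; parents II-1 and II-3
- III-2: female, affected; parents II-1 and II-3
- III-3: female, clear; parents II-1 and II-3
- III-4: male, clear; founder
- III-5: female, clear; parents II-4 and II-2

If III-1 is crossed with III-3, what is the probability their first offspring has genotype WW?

4/9

II-1 is clear so carries W and passed w to III-2 (ww), so II-1 is Ww.
II-3 is clear so carries W and passed w to III-2 (ww), so II-3 is Ww.
III-1 is a clear offspring of II-1 (Ww) × II-3 (Ww), whose cross gives 1/4 WW : 1/2 Ww : 1/4 ww; conditioning on being clear, III-1 is WW with probability 1/3, Ww with probability 2/3.
III-3 is a clear offspring of II-1 (Ww) × II-3 (Ww), whose cross gives 1/4 WW : 1/2 Ww : 1/4 ww; conditioning on being clear, III-3 is WW with probability 1/3, Ww with probability 2/3.
Summing over parental genotype combinations, P(offspring has genotype WW) = 1/9·1 + 2/9·1/2 + 2/9·1/2 + 4/9·1/4 = 4/9.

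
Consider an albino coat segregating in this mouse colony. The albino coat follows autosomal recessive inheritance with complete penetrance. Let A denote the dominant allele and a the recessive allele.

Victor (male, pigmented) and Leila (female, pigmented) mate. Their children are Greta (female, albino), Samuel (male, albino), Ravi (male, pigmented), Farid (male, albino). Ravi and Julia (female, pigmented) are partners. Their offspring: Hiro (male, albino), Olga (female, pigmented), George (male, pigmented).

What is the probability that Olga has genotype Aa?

2/3

Ravi is pigmented so carries A and passed a to Hiro (aa), so Ravi is Aa.
Julia is pigmented so carries A and passed a to Hiro (aa), so Julia is Aa.
Their cross gives offspring ratios 1/4 AA : 1/2 Aa : 1/4 aa. Conditioning on Olga being pigmented, P(Aa) = 1/2 / 3/4 = 2/3.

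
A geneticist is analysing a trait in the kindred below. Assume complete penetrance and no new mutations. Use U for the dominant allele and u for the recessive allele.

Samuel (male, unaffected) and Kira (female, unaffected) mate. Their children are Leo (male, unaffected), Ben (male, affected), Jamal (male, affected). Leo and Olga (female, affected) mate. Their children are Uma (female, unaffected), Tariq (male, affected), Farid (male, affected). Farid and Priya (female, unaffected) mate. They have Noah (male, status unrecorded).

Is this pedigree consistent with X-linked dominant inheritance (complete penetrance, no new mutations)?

No

Under X-linked dominant, Ben (affected, male) cannot arise from Samuel (unaffected) × Kira (unaffected).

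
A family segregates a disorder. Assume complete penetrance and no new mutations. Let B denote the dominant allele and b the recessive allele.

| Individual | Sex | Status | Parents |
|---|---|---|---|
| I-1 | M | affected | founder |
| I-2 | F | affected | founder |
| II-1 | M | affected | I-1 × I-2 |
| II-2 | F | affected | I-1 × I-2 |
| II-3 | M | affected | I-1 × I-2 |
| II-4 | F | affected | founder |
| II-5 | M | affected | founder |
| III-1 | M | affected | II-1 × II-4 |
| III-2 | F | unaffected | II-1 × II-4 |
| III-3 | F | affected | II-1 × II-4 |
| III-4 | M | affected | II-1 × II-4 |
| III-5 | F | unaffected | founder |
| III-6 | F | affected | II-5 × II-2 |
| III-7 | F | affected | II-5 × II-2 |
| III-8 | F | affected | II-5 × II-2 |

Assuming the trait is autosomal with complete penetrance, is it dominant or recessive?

dominant

II-1 and II-4 are both affected yet have an unaffected child III-2. Under a recessive model two affected parents are homozygous and every child would be affected, so the trait cannot be recessive.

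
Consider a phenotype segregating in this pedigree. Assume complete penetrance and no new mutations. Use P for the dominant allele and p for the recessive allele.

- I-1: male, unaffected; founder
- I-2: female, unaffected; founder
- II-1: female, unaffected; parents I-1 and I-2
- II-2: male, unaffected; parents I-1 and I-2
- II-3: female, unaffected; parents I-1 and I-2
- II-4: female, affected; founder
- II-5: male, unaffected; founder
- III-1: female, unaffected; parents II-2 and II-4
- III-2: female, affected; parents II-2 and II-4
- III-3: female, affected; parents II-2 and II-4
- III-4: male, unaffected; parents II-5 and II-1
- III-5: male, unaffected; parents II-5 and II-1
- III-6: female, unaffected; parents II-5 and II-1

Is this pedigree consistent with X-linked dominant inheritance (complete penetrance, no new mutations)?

Yes

A consistent assignment under X-linked dominant exists: I-1 X^p Y, I-2 X^p X^p, II-1 X^p X^p, II-2 X^p Y, II-3 X^p X^p, II-4 X^P X^p, II-5 X^p Y, III-1 X^p X^p, III-2 X^P X^p, III-3 X^P X^p, III-4 X^p Y, III-5 X^p Y, III-6 X^p X^p.
In this assignment every recorded phenotype matches its genotype and every non-founder's genotype is obtainable from its parents' genotypes, so the pedigree is consistent.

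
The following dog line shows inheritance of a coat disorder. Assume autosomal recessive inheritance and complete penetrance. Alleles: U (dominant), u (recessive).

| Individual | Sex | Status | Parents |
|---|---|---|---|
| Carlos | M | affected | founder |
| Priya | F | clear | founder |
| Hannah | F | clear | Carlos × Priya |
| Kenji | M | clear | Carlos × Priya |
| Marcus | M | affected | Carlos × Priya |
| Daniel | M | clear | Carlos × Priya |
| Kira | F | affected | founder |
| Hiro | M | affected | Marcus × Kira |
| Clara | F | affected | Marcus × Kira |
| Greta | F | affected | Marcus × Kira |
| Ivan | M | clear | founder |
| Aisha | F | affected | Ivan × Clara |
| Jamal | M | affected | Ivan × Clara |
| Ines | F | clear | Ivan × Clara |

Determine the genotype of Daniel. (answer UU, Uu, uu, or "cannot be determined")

Uu

From phenotype alone, Daniel is UU or Uu.
Daniel is clear so carries U and received u from Carlos (uu), so Daniel is Uu.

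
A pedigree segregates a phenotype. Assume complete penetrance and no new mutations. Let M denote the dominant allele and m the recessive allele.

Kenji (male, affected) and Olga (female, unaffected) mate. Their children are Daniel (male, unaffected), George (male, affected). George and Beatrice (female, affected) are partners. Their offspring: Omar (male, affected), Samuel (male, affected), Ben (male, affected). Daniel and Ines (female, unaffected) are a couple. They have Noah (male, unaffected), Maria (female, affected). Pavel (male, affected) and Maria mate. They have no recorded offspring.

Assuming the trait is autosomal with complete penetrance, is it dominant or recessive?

Daniel and Ines are both unaffected yet have an affected child Maria. Under dominance, an affected child requires at least one affected parent, so the trait cannot be dominant.

recessive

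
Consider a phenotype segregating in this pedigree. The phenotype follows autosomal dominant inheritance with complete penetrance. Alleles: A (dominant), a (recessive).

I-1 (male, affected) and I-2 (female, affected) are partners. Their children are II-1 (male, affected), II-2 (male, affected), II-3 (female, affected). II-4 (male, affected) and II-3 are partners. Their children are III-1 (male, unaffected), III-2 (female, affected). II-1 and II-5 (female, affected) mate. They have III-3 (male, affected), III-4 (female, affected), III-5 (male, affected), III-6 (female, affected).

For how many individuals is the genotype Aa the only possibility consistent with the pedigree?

Obligate heterozygotes: II-3 is affected so carries A and passed a to III-1 (aa), so II-3 is Aa; II-4 is affected so carries A and passed a to III-1 (aa), so II-4 is Aa.
Every other individual is either homozygous by phenotype or has at least one consistent homozygous assignment, so the count is 2.

2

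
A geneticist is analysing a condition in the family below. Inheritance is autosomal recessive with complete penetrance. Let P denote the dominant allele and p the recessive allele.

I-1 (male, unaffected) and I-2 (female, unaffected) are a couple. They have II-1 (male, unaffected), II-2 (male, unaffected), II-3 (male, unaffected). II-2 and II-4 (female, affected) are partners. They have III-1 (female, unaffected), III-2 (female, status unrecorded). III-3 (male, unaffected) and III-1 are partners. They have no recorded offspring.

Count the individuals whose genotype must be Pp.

Obligate heterozygotes: III-1 is unaffected so carries P and received p from II-4 (pp), so III-1 is Pp.
Every other individual is either homozygous by phenotype or has at least one consistent homozygous assignment, so the count is 1.

1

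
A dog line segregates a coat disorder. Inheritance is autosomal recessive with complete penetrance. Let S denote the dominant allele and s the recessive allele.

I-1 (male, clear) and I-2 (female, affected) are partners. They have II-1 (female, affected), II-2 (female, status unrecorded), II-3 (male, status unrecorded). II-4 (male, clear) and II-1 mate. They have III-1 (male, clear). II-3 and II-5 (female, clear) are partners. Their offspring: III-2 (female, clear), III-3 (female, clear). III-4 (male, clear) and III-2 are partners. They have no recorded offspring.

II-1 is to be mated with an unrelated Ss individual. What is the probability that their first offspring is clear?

II-1 is affected, so II-1 is ss.
The cross gives 1/2 Ss : 1/2 ss, so P(offspring is clear) = 1/2.

1/2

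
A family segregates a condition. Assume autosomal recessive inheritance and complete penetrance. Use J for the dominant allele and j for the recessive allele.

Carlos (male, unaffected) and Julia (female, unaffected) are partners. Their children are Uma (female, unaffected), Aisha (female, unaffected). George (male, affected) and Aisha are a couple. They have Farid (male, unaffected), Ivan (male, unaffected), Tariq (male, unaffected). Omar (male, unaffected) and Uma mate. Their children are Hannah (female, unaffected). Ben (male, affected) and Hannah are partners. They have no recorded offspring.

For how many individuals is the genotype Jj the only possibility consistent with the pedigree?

3

Obligate heterozygotes: Farid is unaffected so carries J and received j from George (jj), so Farid is Jj; Ivan is unaffected so carries J and received j from George (jj), so Ivan is Jj; Tariq is unaffected so carries J and received j from George (jj), so Tariq is Jj.
Every other individual is either homozygous by phenotype or has at least one consistent homozygous assignment, so the count is 3.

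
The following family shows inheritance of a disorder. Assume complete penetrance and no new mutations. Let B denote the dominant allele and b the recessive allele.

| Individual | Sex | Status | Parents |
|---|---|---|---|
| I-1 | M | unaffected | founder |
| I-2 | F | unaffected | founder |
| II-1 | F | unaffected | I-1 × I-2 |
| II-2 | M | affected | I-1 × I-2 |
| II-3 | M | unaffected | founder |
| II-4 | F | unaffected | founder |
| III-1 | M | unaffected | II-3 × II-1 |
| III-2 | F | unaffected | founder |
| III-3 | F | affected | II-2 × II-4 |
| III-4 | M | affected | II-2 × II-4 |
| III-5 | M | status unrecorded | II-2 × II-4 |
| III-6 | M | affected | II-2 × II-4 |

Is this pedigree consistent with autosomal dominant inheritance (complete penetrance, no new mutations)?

Under autosomal dominant, II-2 (affected, male) cannot arise from I-1 (unaffected) × I-2 (unaffected).

No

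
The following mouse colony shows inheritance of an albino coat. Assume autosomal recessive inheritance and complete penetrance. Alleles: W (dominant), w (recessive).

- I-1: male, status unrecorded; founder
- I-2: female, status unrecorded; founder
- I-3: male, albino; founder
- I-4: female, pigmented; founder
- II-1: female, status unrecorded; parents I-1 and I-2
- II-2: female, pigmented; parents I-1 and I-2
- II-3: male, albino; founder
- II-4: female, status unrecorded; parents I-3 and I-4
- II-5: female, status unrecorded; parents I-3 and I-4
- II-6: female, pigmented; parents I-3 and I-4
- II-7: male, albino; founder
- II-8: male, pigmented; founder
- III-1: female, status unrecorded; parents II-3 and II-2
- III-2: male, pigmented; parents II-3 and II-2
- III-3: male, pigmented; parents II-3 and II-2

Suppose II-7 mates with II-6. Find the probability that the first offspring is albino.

1/2

II-7 is albino, so II-7 is ww.
II-6 is pigmented so carries W and received w from I-3 (ww), so II-6 is Ww.
The cross gives 1/2 Ww : 1/2 ww, so P(offspring is albino) = 1/2.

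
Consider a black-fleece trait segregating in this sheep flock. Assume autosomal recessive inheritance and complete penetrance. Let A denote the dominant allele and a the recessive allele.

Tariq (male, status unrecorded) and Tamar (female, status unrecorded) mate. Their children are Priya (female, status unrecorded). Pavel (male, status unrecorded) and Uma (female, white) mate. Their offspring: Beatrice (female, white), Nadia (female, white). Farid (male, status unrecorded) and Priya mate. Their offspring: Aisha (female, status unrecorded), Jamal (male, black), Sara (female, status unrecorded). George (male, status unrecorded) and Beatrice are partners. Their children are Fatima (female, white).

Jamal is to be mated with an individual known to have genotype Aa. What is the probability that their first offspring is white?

Jamal is black, so Jamal is aa.
The cross gives 1/2 Aa : 1/2 aa, so P(offspring is white) = 1/2.

1/2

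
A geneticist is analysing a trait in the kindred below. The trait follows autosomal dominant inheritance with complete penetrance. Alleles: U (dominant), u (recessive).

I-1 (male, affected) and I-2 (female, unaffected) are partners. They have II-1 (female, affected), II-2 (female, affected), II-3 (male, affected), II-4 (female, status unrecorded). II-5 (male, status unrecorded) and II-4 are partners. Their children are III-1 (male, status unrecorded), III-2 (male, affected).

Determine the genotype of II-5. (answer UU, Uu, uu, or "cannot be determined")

II-5's phenotype is unrecorded, and no parent or child forces a single allele at both positions; consistent genotype assignments exist with II-5 as UU or Uu or uu.

cannot be determined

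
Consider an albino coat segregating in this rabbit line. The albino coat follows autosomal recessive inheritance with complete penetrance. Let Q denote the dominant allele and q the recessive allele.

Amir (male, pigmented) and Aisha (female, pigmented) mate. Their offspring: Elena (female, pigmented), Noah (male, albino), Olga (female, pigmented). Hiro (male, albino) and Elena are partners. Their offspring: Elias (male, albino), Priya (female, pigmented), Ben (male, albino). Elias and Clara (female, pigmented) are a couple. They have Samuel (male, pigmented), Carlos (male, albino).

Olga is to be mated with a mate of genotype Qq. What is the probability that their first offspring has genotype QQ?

1/3

Amir is pigmented so carries Q and passed q to Noah (qq), so Amir is Qq.
Aisha is pigmented so carries Q and passed q to Noah (qq), so Aisha is Qq.
Olga is a pigmented offspring of Amir (Qq) × Aisha (Qq), whose cross gives 1/4 QQ : 1/2 Qq : 1/4 qq; conditioning on being pigmented, Olga is QQ with probability 1/3, Qq with probability 2/3.
Summing over parental genotype combinations, P(offspring has genotype QQ) = 1/3·1/2 + 2/3·1/4 = 1/3.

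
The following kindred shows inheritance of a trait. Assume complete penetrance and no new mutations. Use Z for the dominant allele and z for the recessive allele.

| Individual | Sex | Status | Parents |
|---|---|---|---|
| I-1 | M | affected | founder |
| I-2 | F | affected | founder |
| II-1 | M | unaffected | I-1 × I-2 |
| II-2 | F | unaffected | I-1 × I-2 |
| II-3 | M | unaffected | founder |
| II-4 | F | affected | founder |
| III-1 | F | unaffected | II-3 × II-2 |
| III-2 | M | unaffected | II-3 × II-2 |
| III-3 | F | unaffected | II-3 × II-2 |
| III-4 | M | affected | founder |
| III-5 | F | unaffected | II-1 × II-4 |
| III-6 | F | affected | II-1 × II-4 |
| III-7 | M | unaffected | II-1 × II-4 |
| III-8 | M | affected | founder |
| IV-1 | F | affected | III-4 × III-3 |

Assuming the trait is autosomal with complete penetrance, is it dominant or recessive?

I-1 and I-2 are both affected yet have an unaffected child II-1. Under a recessive model two affected parents are homozygous and every child would be affected, so the trait cannot be recessive.

dominant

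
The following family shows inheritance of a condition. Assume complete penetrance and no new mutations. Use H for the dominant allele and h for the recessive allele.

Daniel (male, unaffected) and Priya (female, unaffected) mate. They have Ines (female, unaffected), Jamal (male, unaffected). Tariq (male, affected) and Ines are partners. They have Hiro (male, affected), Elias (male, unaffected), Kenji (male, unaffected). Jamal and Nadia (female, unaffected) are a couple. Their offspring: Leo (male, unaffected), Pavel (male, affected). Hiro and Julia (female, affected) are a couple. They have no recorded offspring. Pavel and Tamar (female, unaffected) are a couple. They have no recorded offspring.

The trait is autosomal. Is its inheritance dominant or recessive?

recessive

Jamal and Nadia are both unaffected yet have an affected child Pavel. Under dominance, an affected child requires at least one affected parent, so the trait cannot be dominant.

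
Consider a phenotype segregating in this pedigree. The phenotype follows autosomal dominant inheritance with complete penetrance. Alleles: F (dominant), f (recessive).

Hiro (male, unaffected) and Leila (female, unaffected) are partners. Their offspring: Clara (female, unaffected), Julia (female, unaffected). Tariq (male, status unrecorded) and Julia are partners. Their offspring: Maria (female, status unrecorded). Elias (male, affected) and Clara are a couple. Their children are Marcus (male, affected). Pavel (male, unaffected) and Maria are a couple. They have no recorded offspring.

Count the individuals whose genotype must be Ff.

1

Obligate heterozygotes: Marcus is affected so carries F and received f from Clara (ff), so Marcus is Ff.
Every other individual is either homozygous by phenotype or has at least one consistent homozygous assignment, so the count is 1.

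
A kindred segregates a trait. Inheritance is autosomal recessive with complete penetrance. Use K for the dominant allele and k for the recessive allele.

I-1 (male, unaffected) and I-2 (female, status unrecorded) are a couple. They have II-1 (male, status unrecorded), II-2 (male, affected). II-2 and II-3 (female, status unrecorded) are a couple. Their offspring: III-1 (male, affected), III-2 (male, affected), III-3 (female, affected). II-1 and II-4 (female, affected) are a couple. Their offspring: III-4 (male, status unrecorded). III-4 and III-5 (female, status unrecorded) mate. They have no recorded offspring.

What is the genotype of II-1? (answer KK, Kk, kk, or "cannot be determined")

cannot be determined

II-1's phenotype is unrecorded, and no parent or child forces a single allele at both positions; consistent genotype assignments exist with II-1 as KK or Kk or kk.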